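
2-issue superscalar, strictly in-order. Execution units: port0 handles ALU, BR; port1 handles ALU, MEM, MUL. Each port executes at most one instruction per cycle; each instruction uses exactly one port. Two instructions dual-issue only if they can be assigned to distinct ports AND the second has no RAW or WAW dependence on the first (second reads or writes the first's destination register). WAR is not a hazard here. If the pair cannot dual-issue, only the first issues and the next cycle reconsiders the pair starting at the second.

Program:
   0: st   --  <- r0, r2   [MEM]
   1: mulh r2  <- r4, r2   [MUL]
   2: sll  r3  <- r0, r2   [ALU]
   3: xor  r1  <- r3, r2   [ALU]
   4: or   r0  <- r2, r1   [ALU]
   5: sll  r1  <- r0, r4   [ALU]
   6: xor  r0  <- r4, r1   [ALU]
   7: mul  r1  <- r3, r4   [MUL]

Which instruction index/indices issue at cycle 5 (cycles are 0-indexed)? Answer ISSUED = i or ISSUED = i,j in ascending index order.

#0 head=0: st.MEM i0 no-port MEM/MUL
#1 head=1: mulh.MUL i1 RAW r2
#2 head=2: sll.ALU i2 RAW r3
#3 head=3: xor.ALU i3 RAW r1
#4 head=4: or.ALU i4 RAW r0
#5 head=5: sll.ALU i5 RAW r1
#6 head=6: xor.ALU/mul.MUL i6/i7 pair

ISSUED = 5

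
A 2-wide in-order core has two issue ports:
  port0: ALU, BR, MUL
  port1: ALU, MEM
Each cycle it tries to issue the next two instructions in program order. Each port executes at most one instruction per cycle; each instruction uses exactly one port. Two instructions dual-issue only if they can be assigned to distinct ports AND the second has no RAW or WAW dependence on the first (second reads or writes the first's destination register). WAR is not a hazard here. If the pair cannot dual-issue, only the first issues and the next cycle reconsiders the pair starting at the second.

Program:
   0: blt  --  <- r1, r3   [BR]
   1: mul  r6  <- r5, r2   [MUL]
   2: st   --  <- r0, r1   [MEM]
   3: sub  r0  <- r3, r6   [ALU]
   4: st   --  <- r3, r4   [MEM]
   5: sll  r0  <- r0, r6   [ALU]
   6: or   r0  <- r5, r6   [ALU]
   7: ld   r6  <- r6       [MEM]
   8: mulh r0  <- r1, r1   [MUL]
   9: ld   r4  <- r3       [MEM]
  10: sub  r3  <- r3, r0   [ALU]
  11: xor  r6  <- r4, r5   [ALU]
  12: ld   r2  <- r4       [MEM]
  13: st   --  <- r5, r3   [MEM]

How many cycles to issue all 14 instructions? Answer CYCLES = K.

CYCLES = 9

c0: i0 blt  no-port BR/MUL
c1: i1/i2 mul/st  2-wide
c2: i3/i4 sub/st  2-wide
c3: i5 sll  WAW r0
c4: i6/i7 or/ld  2-wide
c5: i8/i9 mulh/ld  2-wide
c6: i10/i11 sub/xor  2-wide
c7: i12 ld  no-port MEM/MEM
c8: i13 st  tail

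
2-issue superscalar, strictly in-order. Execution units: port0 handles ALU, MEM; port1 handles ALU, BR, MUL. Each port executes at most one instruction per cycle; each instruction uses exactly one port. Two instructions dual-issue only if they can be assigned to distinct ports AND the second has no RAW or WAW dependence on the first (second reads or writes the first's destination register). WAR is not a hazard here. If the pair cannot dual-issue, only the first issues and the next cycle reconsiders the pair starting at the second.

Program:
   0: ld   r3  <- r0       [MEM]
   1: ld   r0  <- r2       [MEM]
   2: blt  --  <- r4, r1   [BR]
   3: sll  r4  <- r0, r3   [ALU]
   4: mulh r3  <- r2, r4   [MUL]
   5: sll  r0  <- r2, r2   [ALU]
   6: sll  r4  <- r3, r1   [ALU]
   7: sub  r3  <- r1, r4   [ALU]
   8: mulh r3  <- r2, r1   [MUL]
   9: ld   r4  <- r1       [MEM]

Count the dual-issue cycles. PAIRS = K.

#0 head=0: ld i0 no-port MEM/MEM
#1 head=1: ld+blt i1+i2 dual
#2 head=3: sll i3 RAW r4
#3 head=4: mulh+sll i4+i5 dual
#4 head=6: sll i6 RAW r4
#5 head=7: sub i7 WAW r3
#6 head=8: mulh+ld i8+i9 dual

PAIRS = 3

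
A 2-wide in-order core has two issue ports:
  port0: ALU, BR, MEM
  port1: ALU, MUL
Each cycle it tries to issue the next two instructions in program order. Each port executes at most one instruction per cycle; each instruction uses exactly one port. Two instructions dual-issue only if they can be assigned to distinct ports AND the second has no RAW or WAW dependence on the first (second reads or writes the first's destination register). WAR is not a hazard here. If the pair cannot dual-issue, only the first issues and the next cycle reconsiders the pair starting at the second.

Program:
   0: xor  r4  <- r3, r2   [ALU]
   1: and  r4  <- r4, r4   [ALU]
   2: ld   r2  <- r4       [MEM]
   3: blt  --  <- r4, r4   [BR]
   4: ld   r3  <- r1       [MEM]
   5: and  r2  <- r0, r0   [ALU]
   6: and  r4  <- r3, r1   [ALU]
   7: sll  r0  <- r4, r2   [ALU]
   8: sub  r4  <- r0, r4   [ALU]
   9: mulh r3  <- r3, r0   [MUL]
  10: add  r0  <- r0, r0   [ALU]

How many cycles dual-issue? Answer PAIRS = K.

PAIRS = 2

  cy0 -> i0 (xor) RAW+WAW r4
  cy1 -> i1 (and) RAW r4
  cy2 -> i2 (ld) no-port MEM/BR
  cy3 -> i3 (blt) no-port BR/MEM
  cy4 -> i4,i5 (ld/and) pair
  cy5 -> i6 (and) RAW r4
  cy6 -> i7 (sll) RAW r0
  cy7 -> i8,i9 (sub/mulh) pair
  cy8 -> i10 (add) tail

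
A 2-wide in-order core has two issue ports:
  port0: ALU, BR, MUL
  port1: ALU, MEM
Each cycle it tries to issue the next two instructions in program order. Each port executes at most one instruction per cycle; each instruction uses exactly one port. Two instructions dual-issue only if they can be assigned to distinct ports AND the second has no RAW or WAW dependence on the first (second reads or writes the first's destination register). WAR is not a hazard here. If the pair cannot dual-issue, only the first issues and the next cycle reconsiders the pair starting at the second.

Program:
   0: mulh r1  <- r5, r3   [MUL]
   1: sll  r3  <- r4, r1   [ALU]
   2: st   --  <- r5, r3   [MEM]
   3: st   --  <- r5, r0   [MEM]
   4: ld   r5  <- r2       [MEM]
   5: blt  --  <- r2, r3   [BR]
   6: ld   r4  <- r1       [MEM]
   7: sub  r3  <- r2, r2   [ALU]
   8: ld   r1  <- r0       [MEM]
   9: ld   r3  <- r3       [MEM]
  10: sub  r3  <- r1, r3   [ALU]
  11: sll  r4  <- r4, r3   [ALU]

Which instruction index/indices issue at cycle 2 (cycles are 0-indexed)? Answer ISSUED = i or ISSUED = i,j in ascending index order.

ISSUED = 2

c0: i0 mulh  RAW r1
c1: i1 sll  RAW r3
c2: i2 st  no-port MEM/MEM
c3: i3 st  no-port MEM/MEM
c4: i4+i5 ld/blt  2-wide
c5: i6+i7 ld/sub  2-wide
c6: i8 ld  no-port MEM/MEM
c7: i9 ld  RAW+WAW r3
c8: i10 sub  RAW r3
c9: i11 sll  tail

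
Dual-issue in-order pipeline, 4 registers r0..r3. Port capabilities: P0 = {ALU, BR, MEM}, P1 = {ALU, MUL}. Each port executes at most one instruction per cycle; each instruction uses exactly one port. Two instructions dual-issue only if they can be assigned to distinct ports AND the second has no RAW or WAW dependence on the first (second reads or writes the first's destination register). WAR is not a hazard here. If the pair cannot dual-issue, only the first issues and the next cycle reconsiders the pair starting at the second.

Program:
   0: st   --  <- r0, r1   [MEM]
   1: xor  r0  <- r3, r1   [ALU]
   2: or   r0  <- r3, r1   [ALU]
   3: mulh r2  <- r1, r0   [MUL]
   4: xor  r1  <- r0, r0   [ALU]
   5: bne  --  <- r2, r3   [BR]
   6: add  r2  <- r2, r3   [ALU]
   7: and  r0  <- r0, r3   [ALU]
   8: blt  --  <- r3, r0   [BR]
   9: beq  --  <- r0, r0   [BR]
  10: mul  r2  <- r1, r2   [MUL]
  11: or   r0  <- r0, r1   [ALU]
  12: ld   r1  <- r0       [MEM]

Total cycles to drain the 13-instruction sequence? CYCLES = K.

CYCLES = 9

[0] i0&i1  st;xor  -- pair
[1] i2  or  -- RAW r0
[2] i3&i4  mulh;xor  -- pair
[3] i5&i6  bne;add  -- pair
[4] i7  and  -- RAW r0
[5] i8  blt  -- no-port BR/BR
[6] i9&i10  beq;mul  -- pair
[7] i11  or  -- RAW r0
[8] i12  ld  -- tail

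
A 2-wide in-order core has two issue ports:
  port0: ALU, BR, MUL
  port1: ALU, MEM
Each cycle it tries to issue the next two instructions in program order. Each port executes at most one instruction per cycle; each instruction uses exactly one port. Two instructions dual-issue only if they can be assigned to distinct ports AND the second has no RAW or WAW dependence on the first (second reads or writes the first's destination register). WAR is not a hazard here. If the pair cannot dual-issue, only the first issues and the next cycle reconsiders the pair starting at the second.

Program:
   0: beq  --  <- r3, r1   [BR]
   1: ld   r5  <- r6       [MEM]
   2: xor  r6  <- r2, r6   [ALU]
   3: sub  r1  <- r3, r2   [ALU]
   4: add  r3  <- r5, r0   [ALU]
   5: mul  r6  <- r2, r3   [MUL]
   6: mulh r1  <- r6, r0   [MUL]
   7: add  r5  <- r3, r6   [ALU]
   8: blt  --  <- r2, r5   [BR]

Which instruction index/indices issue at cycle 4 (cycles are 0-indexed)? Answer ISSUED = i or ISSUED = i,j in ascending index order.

[0] i0+i1  beq;ld  -- dual
[1] i2+i3  xor;sub  -- dual
[2] i4  add  -- RAW r3
[3] i5  mul  -- no-port MUL/MUL
[4] i6+i7  mulh;add  -- dual
[5] i8  blt  -- tail

ISSUED = 6,7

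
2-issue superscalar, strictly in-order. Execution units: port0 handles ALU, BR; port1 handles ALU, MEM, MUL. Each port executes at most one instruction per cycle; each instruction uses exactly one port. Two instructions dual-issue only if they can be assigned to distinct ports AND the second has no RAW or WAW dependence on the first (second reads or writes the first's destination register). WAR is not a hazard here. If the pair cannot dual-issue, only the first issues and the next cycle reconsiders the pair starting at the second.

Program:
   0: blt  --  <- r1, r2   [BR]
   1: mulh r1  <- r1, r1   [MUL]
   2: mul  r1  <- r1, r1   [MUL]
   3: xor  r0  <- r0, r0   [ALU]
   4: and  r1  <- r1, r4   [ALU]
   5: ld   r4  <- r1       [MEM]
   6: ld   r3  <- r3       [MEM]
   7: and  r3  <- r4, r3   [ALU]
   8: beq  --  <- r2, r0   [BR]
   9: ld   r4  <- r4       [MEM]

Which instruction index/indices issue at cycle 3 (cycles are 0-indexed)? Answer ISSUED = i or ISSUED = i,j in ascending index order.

ISSUED = 5

[0] i0,i1  blt.BR/mulh.MUL  -- pair
[1] i2,i3  mul.MUL/xor.ALU  -- pair
[2] i4  and.ALU  -- RAW r1
[3] i5  ld.MEM  -- no-port MEM/MEM
[4] i6  ld.MEM  -- RAW+WAW r3
[5] i7,i8  and.ALU/beq.BR  -- pair
[6] i9  ld.MEM  -- tail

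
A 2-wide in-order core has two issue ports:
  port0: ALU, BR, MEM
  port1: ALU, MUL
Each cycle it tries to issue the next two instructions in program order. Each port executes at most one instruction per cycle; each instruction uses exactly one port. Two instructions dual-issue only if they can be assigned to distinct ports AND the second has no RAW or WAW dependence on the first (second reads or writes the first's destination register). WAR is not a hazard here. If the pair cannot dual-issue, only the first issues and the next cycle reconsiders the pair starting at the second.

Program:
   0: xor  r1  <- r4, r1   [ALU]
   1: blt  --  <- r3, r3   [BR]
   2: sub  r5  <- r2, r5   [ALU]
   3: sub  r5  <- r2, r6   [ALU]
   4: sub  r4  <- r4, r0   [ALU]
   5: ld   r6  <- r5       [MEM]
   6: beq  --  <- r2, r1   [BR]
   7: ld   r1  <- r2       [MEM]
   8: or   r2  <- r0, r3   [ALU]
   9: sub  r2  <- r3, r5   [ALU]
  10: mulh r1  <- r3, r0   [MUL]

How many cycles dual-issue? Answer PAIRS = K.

c0: i0+i1 xor.ALU;blt.BR  pair
c1: i2 sub.ALU  WAW r5
c2: i3+i4 sub.ALU;sub.ALU  pair
c3: i5 ld.MEM  no-port MEM/BR
c4: i6 beq.BR  no-port BR/MEM
c5: i7+i8 ld.MEM;or.ALU  pair
c6: i9+i10 sub.ALU;mulh.MUL  pair

PAIRS = 4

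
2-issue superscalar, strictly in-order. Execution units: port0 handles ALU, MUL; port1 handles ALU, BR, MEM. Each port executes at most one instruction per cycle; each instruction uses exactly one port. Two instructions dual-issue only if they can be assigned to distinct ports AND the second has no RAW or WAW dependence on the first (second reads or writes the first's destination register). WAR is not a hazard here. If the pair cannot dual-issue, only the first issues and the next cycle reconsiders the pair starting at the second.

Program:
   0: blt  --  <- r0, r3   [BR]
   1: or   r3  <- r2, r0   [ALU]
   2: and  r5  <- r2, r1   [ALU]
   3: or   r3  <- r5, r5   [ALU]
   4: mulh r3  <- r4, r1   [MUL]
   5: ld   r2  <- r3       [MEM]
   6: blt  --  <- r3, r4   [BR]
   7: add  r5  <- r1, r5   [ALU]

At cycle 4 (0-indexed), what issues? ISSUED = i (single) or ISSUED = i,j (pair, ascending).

[0] i0+i1  blt+or  -- pair
[1] i2  and  -- RAW r5
[2] i3  or  -- WAW r3
[3] i4  mulh  -- RAW r3
[4] i5  ld  -- no-port MEM/BR
[5] i6+i7  blt+add  -- pair

ISSUED = 5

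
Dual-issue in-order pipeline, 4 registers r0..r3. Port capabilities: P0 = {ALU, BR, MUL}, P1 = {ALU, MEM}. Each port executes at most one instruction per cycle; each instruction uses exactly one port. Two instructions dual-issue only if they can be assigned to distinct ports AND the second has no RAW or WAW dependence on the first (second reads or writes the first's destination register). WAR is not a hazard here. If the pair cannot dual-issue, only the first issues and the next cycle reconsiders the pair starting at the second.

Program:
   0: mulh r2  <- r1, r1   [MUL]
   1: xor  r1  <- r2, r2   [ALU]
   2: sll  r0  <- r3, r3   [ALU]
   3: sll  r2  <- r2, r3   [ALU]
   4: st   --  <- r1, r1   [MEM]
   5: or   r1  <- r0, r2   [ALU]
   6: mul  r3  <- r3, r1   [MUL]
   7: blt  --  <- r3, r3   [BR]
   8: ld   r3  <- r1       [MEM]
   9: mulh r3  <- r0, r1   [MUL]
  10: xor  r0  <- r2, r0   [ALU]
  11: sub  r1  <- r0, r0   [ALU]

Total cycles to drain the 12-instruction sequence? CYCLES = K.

[0] i0  mulh.MUL  -- RAW r2
[1] i1+i2  xor.ALU sll.ALU  -- dual
[2] i3+i4  sll.ALU st.MEM  -- dual
[3] i5  or.ALU  -- RAW r1
[4] i6  mul.MUL  -- no-port MUL/BR
[5] i7+i8  blt.BR ld.MEM  -- dual
[6] i9+i10  mulh.MUL xor.ALU  -- dual
[7] i11  sub.ALU  -- tail

CYCLES = 8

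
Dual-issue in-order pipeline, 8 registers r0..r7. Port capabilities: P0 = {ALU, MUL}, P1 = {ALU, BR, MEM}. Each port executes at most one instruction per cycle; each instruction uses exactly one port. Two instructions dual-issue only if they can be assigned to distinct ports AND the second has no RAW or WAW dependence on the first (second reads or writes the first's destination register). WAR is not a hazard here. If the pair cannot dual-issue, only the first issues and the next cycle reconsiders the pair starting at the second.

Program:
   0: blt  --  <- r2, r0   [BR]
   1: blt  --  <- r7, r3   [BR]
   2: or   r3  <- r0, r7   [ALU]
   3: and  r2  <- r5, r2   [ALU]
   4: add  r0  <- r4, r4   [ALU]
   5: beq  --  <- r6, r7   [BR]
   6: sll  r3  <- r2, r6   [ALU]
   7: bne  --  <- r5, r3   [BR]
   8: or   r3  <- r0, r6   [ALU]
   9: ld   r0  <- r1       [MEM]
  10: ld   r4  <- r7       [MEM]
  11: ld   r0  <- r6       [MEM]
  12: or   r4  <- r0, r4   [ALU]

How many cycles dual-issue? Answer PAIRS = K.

PAIRS = 4

c0: i0 blt.BR  no-port BR/BR
c1: i1/i2 blt.BR/or.ALU  dual
c2: i3/i4 and.ALU/add.ALU  dual
c3: i5/i6 beq.BR/sll.ALU  dual
c4: i7/i8 bne.BR/or.ALU  dual
c5: i9 ld.MEM  no-port MEM/MEM
c6: i10 ld.MEM  no-port MEM/MEM
c7: i11 ld.MEM  RAW r0
c8: i12 or.ALU  tail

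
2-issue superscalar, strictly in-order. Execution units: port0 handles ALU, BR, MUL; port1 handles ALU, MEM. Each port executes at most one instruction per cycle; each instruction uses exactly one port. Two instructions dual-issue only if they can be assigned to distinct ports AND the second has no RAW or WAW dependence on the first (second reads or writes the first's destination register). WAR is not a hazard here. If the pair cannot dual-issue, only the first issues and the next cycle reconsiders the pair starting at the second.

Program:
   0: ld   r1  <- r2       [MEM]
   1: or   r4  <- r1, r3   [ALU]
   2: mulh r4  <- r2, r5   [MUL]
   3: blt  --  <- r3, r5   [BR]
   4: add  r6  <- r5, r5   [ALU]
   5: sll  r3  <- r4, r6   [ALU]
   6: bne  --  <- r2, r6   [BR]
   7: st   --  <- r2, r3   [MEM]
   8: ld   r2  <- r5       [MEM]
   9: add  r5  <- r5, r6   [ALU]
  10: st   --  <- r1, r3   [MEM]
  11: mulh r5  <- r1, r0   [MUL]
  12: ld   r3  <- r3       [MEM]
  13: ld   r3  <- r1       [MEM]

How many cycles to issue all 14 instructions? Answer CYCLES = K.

[0] i0  ld.MEM  -- RAW r1
[1] i1  or.ALU  -- WAW r4
[2] i2  mulh.MUL  -- no-port MUL/BR
[3] i3,i4  blt.BR;add.ALU  -- dual
[4] i5,i6  sll.ALU;bne.BR  -- dual
[5] i7  st.MEM  -- no-port MEM/MEM
[6] i8,i9  ld.MEM;add.ALU  -- dual
[7] i10,i11  st.MEM;mulh.MUL  -- dual
[8] i12  ld.MEM  -- no-port MEM/MEM
[9] i13  ld.MEM  -- tail

CYCLES = 10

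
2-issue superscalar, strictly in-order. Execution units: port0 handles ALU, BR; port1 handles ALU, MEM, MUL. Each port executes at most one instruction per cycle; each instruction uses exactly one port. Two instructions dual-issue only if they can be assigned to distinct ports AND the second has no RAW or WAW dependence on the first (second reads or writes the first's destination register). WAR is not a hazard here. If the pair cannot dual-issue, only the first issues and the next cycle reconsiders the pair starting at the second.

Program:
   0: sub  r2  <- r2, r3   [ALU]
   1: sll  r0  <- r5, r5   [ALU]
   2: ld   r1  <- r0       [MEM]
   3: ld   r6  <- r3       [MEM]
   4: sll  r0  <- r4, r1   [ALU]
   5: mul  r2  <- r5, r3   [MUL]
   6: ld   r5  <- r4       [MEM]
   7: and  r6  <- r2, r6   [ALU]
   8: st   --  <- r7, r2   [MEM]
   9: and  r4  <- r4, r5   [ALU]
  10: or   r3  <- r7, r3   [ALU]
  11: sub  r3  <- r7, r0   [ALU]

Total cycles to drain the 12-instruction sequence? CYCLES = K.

CYCLES = 8

t=0 i0&i1:sub.ALU sll.ALU ; 2-wide
t=1 i2:ld.MEM ; no-port MEM/MEM
t=2 i3&i4:ld.MEM sll.ALU ; 2-wide
t=3 i5:mul.MUL ; no-port MUL/MEM
t=4 i6&i7:ld.MEM and.ALU ; 2-wide
t=5 i8&i9:st.MEM and.ALU ; 2-wide
t=6 i10:or.ALU ; WAW r3
t=7 i11:sub.ALU ; tail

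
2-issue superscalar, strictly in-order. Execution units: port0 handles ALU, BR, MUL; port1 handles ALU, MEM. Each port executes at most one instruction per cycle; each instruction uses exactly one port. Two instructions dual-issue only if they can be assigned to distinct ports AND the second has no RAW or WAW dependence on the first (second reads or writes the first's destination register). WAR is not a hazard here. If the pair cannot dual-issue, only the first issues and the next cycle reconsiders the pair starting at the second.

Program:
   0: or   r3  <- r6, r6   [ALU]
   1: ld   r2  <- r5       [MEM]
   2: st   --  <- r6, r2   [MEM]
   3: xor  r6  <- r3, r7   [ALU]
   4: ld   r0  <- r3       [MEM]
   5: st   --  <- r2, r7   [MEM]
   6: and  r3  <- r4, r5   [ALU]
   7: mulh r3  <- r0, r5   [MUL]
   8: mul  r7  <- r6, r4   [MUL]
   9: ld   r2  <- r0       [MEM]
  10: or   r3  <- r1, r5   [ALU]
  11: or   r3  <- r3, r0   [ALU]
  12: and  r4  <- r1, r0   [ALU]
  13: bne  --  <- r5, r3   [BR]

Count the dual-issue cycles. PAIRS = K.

PAIRS = 5

  cy0 -> i0/i1 (or.ALU;ld.MEM) 2-wide
  cy1 -> i2/i3 (st.MEM;xor.ALU) 2-wide
  cy2 -> i4 (ld.MEM) no-port MEM/MEM
  cy3 -> i5/i6 (st.MEM;and.ALU) 2-wide
  cy4 -> i7 (mulh.MUL) no-port MUL/MUL
  cy5 -> i8/i9 (mul.MUL;ld.MEM) 2-wide
  cy6 -> i10 (or.ALU) RAW+WAW r3
  cy7 -> i11/i12 (or.ALU;and.ALU) 2-wide
  cy8 -> i13 (bne.BR) tail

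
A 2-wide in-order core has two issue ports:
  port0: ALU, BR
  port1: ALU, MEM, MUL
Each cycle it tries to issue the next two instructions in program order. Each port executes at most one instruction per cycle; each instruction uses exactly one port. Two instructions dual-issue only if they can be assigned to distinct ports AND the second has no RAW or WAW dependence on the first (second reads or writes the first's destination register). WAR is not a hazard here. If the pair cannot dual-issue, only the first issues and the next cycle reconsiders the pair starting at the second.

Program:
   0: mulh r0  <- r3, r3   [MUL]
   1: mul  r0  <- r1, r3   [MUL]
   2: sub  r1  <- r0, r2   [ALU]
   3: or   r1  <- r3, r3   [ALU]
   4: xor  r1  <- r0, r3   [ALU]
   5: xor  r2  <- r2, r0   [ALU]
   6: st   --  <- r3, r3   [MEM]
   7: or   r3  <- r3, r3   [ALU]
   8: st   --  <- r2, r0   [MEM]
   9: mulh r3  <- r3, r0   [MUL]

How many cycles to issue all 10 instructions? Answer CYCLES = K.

[0] i0  mulh.MUL  -- no-port MUL/MUL
[1] i1  mul.MUL  -- RAW r0
[2] i2  sub.ALU  -- WAW r1
[3] i3  or.ALU  -- WAW r1
[4] i4,i5  xor.ALU+xor.ALU  -- pair
[5] i6,i7  st.MEM+or.ALU  -- pair
[6] i8  st.MEM  -- no-port MEM/MUL
[7] i9  mulh.MUL  -- tail

CYCLES = 8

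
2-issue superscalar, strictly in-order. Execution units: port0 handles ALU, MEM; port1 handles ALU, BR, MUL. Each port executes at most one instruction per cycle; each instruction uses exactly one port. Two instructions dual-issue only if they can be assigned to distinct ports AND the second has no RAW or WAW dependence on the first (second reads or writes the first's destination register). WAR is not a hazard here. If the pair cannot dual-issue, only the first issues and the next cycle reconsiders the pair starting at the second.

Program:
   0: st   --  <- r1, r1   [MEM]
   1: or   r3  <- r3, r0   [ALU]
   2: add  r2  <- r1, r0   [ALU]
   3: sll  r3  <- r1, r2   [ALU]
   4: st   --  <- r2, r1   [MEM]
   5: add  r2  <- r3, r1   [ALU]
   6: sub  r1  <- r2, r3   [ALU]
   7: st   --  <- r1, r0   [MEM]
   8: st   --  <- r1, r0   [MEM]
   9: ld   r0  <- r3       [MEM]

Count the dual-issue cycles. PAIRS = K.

PAIRS = 2

  cy0 -> i0+i1 (st+or) dual
  cy1 -> i2 (add) RAW r2
  cy2 -> i3+i4 (sll+st) dual
  cy3 -> i5 (add) RAW r2
  cy4 -> i6 (sub) RAW r1
  cy5 -> i7 (st) no-port MEM/MEM
  cy6 -> i8 (st) no-port MEM/MEM
  cy7 -> i9 (ld) tail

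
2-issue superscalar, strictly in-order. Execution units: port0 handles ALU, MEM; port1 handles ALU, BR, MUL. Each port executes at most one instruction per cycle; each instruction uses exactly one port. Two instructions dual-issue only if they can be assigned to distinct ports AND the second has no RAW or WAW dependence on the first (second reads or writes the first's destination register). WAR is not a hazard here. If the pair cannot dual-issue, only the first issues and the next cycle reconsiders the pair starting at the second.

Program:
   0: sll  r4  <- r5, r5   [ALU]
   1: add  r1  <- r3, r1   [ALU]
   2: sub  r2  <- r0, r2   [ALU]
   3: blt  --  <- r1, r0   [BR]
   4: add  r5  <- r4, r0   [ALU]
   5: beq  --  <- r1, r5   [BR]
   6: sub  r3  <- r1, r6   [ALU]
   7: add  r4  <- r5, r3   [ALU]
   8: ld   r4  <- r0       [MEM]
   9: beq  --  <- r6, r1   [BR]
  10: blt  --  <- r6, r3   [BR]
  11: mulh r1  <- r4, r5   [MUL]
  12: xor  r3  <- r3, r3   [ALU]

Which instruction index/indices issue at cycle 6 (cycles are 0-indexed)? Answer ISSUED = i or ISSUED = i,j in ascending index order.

ISSUED = 10

0. sll.ALU/add.ALU @i0,i1  | pair
1. sub.ALU/blt.BR @i2,i3  | pair
2. add.ALU @i4  | RAW r5
3. beq.BR/sub.ALU @i5,i6  | pair
4. add.ALU @i7  | WAW r4
5. ld.MEM/beq.BR @i8,i9  | pair
6. blt.BR @i10  | no-port BR/MUL
7. mulh.MUL/xor.ALU @i11,i12  | pair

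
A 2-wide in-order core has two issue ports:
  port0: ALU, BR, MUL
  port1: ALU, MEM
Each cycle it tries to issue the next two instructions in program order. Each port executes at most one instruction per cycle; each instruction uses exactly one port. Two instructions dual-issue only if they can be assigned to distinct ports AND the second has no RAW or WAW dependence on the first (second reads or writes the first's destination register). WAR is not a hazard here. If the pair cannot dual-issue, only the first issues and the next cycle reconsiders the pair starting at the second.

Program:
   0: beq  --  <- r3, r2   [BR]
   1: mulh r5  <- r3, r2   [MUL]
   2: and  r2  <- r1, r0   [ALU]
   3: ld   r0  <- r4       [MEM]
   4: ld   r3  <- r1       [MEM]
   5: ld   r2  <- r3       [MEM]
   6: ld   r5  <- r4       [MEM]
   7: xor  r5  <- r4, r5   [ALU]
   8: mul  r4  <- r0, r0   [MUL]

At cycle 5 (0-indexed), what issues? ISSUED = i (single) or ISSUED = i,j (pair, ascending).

ISSUED = 6

[0] i0  beq  -- no-port BR/MUL
[1] i1,i2  mulh+and  -- dual
[2] i3  ld  -- no-port MEM/MEM
[3] i4  ld  -- no-port MEM/MEM
[4] i5  ld  -- no-port MEM/MEM
[5] i6  ld  -- RAW+WAW r5
[6] i7,i8  xor+mul  -- dual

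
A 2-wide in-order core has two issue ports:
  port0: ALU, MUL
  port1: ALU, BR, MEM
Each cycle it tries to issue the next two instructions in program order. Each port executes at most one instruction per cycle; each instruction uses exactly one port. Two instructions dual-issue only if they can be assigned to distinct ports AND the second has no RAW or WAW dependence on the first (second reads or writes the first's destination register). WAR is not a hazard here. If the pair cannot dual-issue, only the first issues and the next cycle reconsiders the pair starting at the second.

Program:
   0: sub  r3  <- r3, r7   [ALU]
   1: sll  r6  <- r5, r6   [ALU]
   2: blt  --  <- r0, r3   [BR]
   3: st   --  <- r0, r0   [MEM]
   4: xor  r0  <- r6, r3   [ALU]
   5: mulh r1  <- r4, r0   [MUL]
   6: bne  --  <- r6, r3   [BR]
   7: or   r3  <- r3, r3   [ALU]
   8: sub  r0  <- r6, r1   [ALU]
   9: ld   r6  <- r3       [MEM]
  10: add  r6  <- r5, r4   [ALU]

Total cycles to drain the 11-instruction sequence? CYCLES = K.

c0: i0+i1 sub/sll  dual
c1: i2 blt  no-port BR/MEM
c2: i3+i4 st/xor  dual
c3: i5+i6 mulh/bne  dual
c4: i7+i8 or/sub  dual
c5: i9 ld  WAW r6
c6: i10 add  tail

CYCLES = 7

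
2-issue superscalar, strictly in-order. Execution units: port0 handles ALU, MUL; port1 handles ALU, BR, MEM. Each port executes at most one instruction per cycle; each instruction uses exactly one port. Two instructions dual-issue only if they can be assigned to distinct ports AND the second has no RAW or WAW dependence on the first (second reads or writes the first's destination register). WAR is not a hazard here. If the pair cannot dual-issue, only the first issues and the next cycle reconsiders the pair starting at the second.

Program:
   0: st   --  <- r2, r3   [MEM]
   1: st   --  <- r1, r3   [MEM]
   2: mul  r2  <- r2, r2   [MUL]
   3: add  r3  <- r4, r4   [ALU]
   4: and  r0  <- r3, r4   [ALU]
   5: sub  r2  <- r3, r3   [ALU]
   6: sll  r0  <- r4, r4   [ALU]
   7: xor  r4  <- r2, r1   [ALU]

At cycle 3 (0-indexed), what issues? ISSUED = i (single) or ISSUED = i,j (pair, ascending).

ISSUED = 4,5

#0 head=0: st.MEM i0 no-port MEM/MEM
#1 head=1: st.MEM mul.MUL i1&i2 2-wide
#2 head=3: add.ALU i3 RAW r3
#3 head=4: and.ALU sub.ALU i4&i5 2-wide
#4 head=6: sll.ALU xor.ALU i6&i7 2-wide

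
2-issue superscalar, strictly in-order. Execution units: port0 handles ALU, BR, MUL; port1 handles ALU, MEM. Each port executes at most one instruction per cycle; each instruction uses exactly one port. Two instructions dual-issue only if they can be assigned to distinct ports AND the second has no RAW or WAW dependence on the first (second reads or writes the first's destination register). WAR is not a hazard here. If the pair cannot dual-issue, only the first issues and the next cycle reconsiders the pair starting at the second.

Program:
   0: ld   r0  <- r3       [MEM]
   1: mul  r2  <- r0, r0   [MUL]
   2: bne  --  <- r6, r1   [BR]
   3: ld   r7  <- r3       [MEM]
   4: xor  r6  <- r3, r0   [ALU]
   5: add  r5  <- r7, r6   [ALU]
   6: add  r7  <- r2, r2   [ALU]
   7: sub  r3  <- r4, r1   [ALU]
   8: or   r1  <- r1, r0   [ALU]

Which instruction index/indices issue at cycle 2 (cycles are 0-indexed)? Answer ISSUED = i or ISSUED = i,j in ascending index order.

t=0 i0:ld.MEM ; RAW r0
t=1 i1:mul.MUL ; no-port MUL/BR
t=2 i2,i3:bne.BR/ld.MEM ; pair
t=3 i4:xor.ALU ; RAW r6
t=4 i5,i6:add.ALU/add.ALU ; pair
t=5 i7,i8:sub.ALU/or.ALU ; pair

ISSUED = 2,3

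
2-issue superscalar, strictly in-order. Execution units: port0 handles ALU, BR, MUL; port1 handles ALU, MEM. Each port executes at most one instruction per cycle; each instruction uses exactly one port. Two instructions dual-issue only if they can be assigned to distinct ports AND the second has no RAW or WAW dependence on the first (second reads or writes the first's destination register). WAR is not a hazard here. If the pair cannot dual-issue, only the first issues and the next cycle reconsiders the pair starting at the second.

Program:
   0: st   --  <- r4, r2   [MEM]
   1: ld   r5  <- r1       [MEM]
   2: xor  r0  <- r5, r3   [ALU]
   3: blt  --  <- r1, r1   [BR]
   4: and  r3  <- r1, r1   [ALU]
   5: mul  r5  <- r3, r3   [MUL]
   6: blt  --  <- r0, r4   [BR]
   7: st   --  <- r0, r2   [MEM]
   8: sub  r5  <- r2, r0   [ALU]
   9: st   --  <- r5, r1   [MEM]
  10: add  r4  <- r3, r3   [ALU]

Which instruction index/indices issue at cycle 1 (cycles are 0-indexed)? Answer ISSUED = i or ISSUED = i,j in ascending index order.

ISSUED = 1

#0 head=0: st.MEM i0 no-port MEM/MEM
#1 head=1: ld.MEM i1 RAW r5
#2 head=2: xor.ALU/blt.BR i2+i3 2-wide
#3 head=4: and.ALU i4 RAW r3
#4 head=5: mul.MUL i5 no-port MUL/BR
#5 head=6: blt.BR/st.MEM i6+i7 2-wide
#6 head=8: sub.ALU i8 RAW r5
#7 head=9: st.MEM/add.ALU i9+i10 2-wide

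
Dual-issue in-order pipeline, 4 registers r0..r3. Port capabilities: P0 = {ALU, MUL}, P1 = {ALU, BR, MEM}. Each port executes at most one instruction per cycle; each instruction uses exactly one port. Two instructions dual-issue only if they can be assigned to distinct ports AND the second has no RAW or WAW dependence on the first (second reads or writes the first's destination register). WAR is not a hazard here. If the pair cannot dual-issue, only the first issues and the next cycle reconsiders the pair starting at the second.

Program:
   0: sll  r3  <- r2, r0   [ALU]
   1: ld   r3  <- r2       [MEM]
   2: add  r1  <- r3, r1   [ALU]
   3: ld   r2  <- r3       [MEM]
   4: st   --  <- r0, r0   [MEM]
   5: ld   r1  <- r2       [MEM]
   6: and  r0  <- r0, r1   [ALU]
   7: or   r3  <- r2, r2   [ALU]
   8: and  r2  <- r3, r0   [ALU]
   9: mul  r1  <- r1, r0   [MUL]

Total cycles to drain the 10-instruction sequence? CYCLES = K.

CYCLES = 7

[0] i0  sll  -- WAW r3
[1] i1  ld  -- RAW r3
[2] i2/i3  add+ld  -- pair
[3] i4  st  -- no-port MEM/MEM
[4] i5  ld  -- RAW r1
[5] i6/i7  and+or  -- pair
[6] i8/i9  and+mul  -- pair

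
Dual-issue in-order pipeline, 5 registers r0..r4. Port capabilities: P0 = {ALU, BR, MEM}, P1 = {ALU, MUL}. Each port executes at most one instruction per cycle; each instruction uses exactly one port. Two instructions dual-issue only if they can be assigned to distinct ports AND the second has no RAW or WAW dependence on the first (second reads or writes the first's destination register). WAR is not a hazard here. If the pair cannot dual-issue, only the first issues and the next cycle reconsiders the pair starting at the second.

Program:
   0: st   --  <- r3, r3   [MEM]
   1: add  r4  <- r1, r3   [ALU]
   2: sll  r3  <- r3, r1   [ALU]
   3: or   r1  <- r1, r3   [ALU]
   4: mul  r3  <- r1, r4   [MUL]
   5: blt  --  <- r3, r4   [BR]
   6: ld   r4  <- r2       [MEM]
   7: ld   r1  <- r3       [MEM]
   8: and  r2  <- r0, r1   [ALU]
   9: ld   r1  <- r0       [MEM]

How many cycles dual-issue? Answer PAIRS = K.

[0] i0&i1  st;add  -- dual
[1] i2  sll  -- RAW r3
[2] i3  or  -- RAW r1
[3] i4  mul  -- RAW r3
[4] i5  blt  -- no-port BR/MEM
[5] i6  ld  -- no-port MEM/MEM
[6] i7  ld  -- RAW r1
[7] i8&i9  and;ld  -- dual

PAIRS = 2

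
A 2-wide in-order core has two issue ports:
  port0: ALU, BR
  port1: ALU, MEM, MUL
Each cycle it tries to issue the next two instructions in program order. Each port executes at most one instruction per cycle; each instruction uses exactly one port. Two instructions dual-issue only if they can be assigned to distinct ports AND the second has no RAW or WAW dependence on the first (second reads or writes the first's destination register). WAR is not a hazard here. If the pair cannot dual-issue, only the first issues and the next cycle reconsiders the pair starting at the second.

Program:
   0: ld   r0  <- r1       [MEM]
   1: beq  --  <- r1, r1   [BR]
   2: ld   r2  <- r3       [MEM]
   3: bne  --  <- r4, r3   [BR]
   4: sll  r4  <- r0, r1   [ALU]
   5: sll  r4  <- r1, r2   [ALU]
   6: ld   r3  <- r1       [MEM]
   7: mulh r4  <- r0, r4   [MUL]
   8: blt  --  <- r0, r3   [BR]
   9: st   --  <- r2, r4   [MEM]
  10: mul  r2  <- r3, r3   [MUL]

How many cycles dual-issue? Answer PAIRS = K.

c0: i0&i1 ld.MEM+beq.BR  2-wide
c1: i2&i3 ld.MEM+bne.BR  2-wide
c2: i4 sll.ALU  WAW r4
c3: i5&i6 sll.ALU+ld.MEM  2-wide
c4: i7&i8 mulh.MUL+blt.BR  2-wide
c5: i9 st.MEM  no-port MEM/MUL
c6: i10 mul.MUL  tail

PAIRS = 4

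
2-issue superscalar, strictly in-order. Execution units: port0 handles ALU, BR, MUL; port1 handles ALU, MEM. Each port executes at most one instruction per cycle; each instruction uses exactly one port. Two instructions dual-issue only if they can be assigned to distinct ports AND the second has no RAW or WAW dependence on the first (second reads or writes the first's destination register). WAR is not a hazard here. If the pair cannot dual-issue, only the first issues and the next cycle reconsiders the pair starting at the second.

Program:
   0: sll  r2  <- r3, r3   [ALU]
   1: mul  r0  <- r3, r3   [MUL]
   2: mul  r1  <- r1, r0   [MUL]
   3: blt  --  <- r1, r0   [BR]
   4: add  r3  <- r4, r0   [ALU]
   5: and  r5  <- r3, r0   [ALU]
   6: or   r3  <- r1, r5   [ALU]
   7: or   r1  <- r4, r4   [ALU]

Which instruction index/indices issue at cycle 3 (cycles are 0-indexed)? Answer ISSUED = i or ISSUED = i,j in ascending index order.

0. sll.ALU/mul.MUL @i0+i1  | pair
1. mul.MUL @i2  | no-port MUL/BR
2. blt.BR/add.ALU @i3+i4  | pair
3. and.ALU @i5  | RAW r5
4. or.ALU/or.ALU @i6+i7  | pair

ISSUED = 5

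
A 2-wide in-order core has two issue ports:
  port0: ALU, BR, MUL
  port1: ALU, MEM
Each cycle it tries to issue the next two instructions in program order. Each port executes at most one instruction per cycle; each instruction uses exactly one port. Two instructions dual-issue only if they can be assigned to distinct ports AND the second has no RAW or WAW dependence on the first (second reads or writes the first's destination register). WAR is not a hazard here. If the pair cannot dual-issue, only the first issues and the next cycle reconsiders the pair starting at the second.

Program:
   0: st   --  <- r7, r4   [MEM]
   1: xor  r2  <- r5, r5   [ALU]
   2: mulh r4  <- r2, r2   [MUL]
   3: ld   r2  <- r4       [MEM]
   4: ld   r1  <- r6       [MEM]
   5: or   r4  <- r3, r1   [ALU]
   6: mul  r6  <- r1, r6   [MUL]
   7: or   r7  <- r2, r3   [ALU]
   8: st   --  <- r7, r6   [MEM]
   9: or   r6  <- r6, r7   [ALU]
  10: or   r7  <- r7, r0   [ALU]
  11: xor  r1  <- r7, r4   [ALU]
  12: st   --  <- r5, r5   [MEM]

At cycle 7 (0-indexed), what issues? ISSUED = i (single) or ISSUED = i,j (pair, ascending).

  cy0 -> i0,i1 (st;xor) dual
  cy1 -> i2 (mulh) RAW r4
  cy2 -> i3 (ld) no-port MEM/MEM
  cy3 -> i4 (ld) RAW r1
  cy4 -> i5,i6 (or;mul) dual
  cy5 -> i7 (or) RAW r7
  cy6 -> i8,i9 (st;or) dual
  cy7 -> i10 (or) RAW r7
  cy8 -> i11,i12 (xor;st) dual

ISSUED = 10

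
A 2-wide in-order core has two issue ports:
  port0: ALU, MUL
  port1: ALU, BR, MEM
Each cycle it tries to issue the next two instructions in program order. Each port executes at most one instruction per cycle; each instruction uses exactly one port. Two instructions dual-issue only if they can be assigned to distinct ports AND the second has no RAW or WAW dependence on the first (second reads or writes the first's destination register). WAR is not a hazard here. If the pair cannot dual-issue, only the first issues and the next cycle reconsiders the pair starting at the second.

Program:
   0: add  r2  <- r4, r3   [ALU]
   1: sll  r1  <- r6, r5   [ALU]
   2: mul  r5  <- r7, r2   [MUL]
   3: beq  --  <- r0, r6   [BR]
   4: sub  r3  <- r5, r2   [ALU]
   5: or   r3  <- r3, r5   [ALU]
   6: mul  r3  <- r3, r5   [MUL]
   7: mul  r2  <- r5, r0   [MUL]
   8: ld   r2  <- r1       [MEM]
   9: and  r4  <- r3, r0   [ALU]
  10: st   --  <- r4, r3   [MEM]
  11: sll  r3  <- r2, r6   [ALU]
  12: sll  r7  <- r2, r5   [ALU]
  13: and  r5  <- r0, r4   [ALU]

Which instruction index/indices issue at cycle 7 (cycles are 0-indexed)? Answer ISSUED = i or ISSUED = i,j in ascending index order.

0. add.ALU+sll.ALU @i0,i1  | 2-wide
1. mul.MUL+beq.BR @i2,i3  | 2-wide
2. sub.ALU @i4  | RAW+WAW r3
3. or.ALU @i5  | RAW+WAW r3
4. mul.MUL @i6  | no-port MUL/MUL
5. mul.MUL @i7  | WAW r2
6. ld.MEM+and.ALU @i8,i9  | 2-wide
7. st.MEM+sll.ALU @i10,i11  | 2-wide
8. sll.ALU+and.ALU @i12,i13  | 2-wide

ISSUED = 10,11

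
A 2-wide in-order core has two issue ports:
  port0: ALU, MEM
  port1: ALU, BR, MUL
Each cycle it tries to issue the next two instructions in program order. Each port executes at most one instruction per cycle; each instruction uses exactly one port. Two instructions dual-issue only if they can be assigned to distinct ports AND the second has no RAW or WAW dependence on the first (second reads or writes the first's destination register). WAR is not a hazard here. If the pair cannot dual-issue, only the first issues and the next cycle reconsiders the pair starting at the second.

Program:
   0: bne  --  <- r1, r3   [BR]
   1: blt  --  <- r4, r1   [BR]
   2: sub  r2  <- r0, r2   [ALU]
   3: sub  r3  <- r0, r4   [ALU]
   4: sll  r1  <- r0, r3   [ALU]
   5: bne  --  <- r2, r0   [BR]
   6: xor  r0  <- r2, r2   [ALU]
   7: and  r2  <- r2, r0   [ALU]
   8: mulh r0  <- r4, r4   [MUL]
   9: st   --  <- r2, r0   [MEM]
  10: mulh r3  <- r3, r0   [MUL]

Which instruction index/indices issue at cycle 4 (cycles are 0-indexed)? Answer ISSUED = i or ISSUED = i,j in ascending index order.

ISSUED = 6

c0: i0 bne  no-port BR/BR
c1: i1+i2 blt+sub  pair
c2: i3 sub  RAW r3
c3: i4+i5 sll+bne  pair
c4: i6 xor  RAW r0
c5: i7+i8 and+mulh  pair
c6: i9+i10 st+mulh  pair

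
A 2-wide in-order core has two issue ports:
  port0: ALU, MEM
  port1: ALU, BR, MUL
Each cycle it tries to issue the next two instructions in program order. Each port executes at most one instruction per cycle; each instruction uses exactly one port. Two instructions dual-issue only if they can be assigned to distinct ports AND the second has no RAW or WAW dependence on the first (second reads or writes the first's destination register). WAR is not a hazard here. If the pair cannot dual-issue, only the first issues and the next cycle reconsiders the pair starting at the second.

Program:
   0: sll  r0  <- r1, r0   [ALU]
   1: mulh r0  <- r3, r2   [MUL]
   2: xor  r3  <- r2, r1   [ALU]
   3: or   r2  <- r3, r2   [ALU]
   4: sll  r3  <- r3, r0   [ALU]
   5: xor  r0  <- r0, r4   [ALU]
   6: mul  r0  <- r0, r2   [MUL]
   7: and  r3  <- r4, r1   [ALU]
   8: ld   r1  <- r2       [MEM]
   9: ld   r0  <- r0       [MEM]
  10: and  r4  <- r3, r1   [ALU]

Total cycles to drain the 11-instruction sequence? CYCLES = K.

CYCLES = 7

t=0 i0:sll ; WAW r0
t=1 i1,i2:mulh;xor ; dual
t=2 i3,i4:or;sll ; dual
t=3 i5:xor ; RAW+WAW r0
t=4 i6,i7:mul;and ; dual
t=5 i8:ld ; no-port MEM/MEM
t=6 i9,i10:ld;and ; dual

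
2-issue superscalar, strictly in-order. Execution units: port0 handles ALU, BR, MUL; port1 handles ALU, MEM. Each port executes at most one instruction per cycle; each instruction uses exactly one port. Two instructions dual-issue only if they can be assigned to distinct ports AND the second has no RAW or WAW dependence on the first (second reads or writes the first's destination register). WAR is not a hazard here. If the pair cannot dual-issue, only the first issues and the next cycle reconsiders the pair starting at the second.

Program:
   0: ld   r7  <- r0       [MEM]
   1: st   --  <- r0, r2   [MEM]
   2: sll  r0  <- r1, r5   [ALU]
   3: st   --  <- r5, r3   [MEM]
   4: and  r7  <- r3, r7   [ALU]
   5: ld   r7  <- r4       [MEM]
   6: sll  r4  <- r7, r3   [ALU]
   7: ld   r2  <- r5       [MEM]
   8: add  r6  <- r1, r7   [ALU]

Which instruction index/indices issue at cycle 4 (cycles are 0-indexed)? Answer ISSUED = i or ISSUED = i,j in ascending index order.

#0 head=0: ld i0 no-port MEM/MEM
#1 head=1: st/sll i1&i2 pair
#2 head=3: st/and i3&i4 pair
#3 head=5: ld i5 RAW r7
#4 head=6: sll/ld i6&i7 pair
#5 head=8: add i8 tail

ISSUED = 6,7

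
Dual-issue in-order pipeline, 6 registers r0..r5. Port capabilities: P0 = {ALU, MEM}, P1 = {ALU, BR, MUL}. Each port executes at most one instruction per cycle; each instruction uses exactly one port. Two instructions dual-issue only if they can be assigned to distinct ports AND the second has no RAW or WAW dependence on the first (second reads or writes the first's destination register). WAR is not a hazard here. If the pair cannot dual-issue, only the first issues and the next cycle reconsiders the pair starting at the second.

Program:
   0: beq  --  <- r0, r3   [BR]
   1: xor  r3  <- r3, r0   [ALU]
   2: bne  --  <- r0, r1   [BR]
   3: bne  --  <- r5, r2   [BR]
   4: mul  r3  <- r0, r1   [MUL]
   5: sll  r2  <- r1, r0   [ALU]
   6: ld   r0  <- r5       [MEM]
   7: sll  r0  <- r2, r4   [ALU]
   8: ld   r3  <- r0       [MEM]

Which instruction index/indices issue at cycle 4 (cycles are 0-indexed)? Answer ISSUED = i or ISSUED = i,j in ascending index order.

ISSUED = 6

t=0 i0/i1:beq.BR;xor.ALU ; pair
t=1 i2:bne.BR ; no-port BR/BR
t=2 i3:bne.BR ; no-port BR/MUL
t=3 i4/i5:mul.MUL;sll.ALU ; pair
t=4 i6:ld.MEM ; WAW r0
t=5 i7:sll.ALU ; RAW r0
t=6 i8:ld.MEM ; tail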